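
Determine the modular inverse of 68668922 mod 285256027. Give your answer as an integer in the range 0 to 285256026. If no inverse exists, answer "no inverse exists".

no inverse exists

Euclidean algorithm on 285256027, 68668922:
285256027 = 4·68668922 + 10580339
68668922 = 6·10580339 + 5186888
10580339 = 2·5186888 + 206563
5186888 = 25·206563 + 22813
206563 = 9·22813 + 1246
22813 = 18·1246 + 385
1246 = 3·385 + 91
385 = 4·91 + 21
91 = 4·21 + 7
21 = 3·7 + 0
gcd(68668922, 285256027) = 7 ≠ 1, so 68668922 has no multiplicative inverse modulo 285256027.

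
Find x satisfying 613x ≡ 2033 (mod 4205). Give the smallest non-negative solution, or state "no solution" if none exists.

First find gcd(613, 4205):
4205 = 6×613 + 527
613 = 1×527 + 86
527 = 6×86 + 11
86 = 7×11 + 9
11 = 1×9 + 2
9 = 4×2 + 1
2 = 2×1 + 0
gcd = 1, so a unique solution mod 4205 exists.
Back-substitute for the Bézout coefficients:
1 = 9 − 4·2
1 = −4·11 + 5·9
1 = 5·86 − 39·11
1 = −39·527 + 239·86
1 = 239·613 − 278·527
1 = −278·4205 + 1907·613
So 613·(1907) ≡ 1 (mod 4205), giving 613⁻¹ ≡ 1907.
x ≡ 613⁻¹·2033 ≡ 1907·2033 ≡ 4126 (mod 4205).

4126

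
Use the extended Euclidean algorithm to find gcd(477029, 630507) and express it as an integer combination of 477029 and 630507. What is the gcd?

Repeated division:
630507 = 1*477029 + 153478
477029 = 3*153478 + 16595
153478 = 9*16595 + 4123
16595 = 4*4123 + 103
4123 = 40*103 + 3
103 = 34*3 + 1
3 = 3*1 + 0
gcd(477029, 630507) = 1.
Working backward:
1 = 103 − 34·3
1 = −34·4123 + 1361·103
1 = 1361·16595 − 5478·4123
1 = −5478·153478 + 50663·16595
1 = 50663·477029 − 157467·153478
1 = −157467·630507 + 208130·477029
So 1 = (-157467)·630507 + (208130)·477029.

1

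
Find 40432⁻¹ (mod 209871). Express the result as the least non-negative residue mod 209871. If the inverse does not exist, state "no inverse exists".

gcd(209871, 40432) by repeated division:
209871 = 5*40432 + 7711
40432 = 5*7711 + 1877
7711 = 4*1877 + 203
1877 = 9*203 + 50
203 = 4*50 + 3
50 = 16*3 + 2
3 = 1*2 + 1
2 = 2*1 + 0
The gcd is 1. Working backward:
1 = 3 − 2
1 = −50 + 17·3
1 = 17·203 − 69·50
1 = −69·1877 + 638·203
1 = 638·7711 − 2621·1877
1 = −2621·40432 + 13743·7711
1 = 13743·209871 − 71336·40432
So 40432·(-71336) ≡ 1 (mod 209871), and -71336 ≡ 138535 (mod 209871).

138535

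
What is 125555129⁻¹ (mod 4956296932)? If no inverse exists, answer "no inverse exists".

Run Euclid on (4956296932, 125555129):
4956296932 = 39·125555129 + 59646901
125555129 = 2·59646901 + 6261327
59646901 = 9·6261327 + 3294958
6261327 = 1·3294958 + 2966369
3294958 = 1·2966369 + 328589
2966369 = 9·328589 + 9068
328589 = 36·9068 + 2141
9068 = 4·2141 + 504
2141 = 4·504 + 125
504 = 4·125 + 4
125 = 31·4 + 1
4 = 4·1 + 0
Since gcd(125555129, 4956296932) = 1, back-substitute to write 1 as a combination:
1 = 125 − 31·4
1 = −31·504 + 125·125
1 = 125·2141 − 531·504
1 = −531·9068 + 2249·2141
1 = 2249·328589 − 81495·9068
1 = −81495·2966369 + 735704·328589
1 = 735704·3294958 − 817199·2966369
1 = −817199·6261327 + 1552903·3294958
1 = 1552903·59646901 − 14793326·6261327
1 = −14793326·125555129 + 31139555·59646901
1 = 31139555·4956296932 − 1229235971·125555129
Hence 125555129⁻¹ ≡ -1229235971 ≡ 3727060961 (mod 4956296932).

3727060961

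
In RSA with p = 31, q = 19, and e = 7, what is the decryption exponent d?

463

φ(n) = (p−1)(q−1) = 30·18 = 540.
Need d with 7·d ≡ 1 (mod 540). Apply the extended Euclidean algorithm:
540 = 77·7 + 1
7 = 7·1 + 0
Back-substitute:
1 = 540 − 77·7
So 7·(-77) ≡ 1 (mod 540), hence d ≡ -77 ≡ 463 (mod 540).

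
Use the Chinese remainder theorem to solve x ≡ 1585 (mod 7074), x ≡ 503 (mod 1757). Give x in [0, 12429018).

4698721

Write x = 1585 + 7074·k. Then 7074·k ≡ 503 − 1585 ≡ 675 (mod 1757).
Need 7074⁻¹ mod 1757. Extended Euclid on (1757, 46):
1757 = 38*46 + 9
46 = 5*9 + 1
9 = 9*1 + 0
Back-substitute:
1 = 46 − 5·9
1 = −5·1757 + 191·46
7074⁻¹ ≡ 191 (mod 1757), so k ≡ 191·675 ≡ 664 (mod 1757).
x = 1585 + 7074·664 = 4698721.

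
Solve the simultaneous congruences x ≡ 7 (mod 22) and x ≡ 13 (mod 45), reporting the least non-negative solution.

Write x = 7 + 22·k. Then 22·k ≡ 13 − 7 ≡ 6 (mod 45).
Need 22⁻¹ mod 45. Extended Euclid on (45, 22):
45 = 2·22 + 1
22 = 22·1 + 0
Back-substitute:
1 = 45 − 2·22
22⁻¹ ≡ 43 (mod 45), so k ≡ 43·6 ≡ 33 (mod 45).
x = 7 + 22·33 = 733.

733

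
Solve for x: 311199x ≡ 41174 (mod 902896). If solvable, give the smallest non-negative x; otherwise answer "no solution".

First find gcd(311199, 902896):
902896 = 2×311199 + 280498
311199 = 1×280498 + 30701
280498 = 9×30701 + 4189
30701 = 7×4189 + 1378
4189 = 3×1378 + 55
1378 = 25×55 + 3
55 = 18×3 + 1
3 = 3×1 + 0
gcd = 1, so a unique solution mod 902896 exists.
Back-substitute for the Bézout coefficients:
1 = 55 − 18·3
1 = −18·1378 + 451·55
1 = 451·4189 − 1371·1378
1 = −1371·30701 + 10048·4189
1 = 10048·280498 − 91803·30701
1 = −91803·311199 + 101851·280498
1 = 101851·902896 − 295505·311199
So 311199·(-295505) ≡ 1 (mod 902896), giving 311199⁻¹ ≡ 607391.
x ≡ 311199⁻¹·41174 ≡ 607391·41174 ≡ 303626 (mod 902896).

303626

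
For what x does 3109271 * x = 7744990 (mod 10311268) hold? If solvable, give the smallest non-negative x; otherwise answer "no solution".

First find gcd(3109271, 10311268):
10311268 = 3*3109271 + 983455
3109271 = 3*983455 + 158906
983455 = 6*158906 + 30019
158906 = 5*30019 + 8811
30019 = 3*8811 + 3586
8811 = 2*3586 + 1639
3586 = 2*1639 + 308
1639 = 5*308 + 99
308 = 3*99 + 11
99 = 9*11 + 0
gcd = 11 and 11 | 7744990, so solutions exist. Divide through by 11: 282661x ≡ 704090 (mod 937388).
Now find 282661⁻¹ mod 937388:
937388 = 3×282661 + 89405
282661 = 3×89405 + 14446
89405 = 6×14446 + 2729
14446 = 5×2729 + 801
2729 = 3×801 + 326
801 = 2×326 + 149
326 = 2×149 + 28
149 = 5×28 + 9
28 = 3×9 + 1
9 = 9×1 + 0
Back-substitute:
1 = 28 − 3·9
1 = −3·149 + 16·28
1 = 16·326 − 35·149
1 = −35·801 + 86·326
1 = 86·2729 − 293·801
1 = −293·14446 + 1551·2729
1 = 1551·89405 − 9599·14446
1 = −9599·282661 + 30348·89405
1 = 30348·937388 − 100643·282661
So 282661·(-100643) ≡ 1 (mod 937388), i.e. 282661⁻¹ ≡ 836745.
Then x ≡ 836745·704090 ≡ 115990 (mod 937388); the smallest non-negative solution is x = 115990.

115990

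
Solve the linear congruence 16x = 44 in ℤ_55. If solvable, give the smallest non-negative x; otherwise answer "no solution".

44

First find gcd(16, 55):
55 = 3×16 + 7
16 = 2×7 + 2
7 = 3×2 + 1
2 = 2×1 + 0
gcd = 1, so a unique solution mod 55 exists.
Back-substitute for the Bézout coefficients:
1 = 7 − 3·2
1 = −3·16 + 7·7
1 = 7·55 − 24·16
So 16·(-24) ≡ 1 (mod 55), giving 16⁻¹ ≡ 31.
x ≡ 16⁻¹·44 ≡ 31·44 ≡ 44 (mod 55).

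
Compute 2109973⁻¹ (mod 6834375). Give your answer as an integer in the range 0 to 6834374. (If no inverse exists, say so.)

Run Euclid on (6834375, 2109973):
6834375 = 3·2109973 + 504456
2109973 = 4·504456 + 92149
504456 = 5·92149 + 43711
92149 = 2·43711 + 4727
43711 = 9·4727 + 1168
4727 = 4·1168 + 55
1168 = 21·55 + 13
55 = 4·13 + 3
13 = 4·3 + 1
3 = 3·1 + 0
The gcd is 1. Working backward:
1 = 13 − 4·3
1 = −4·55 + 17·13
1 = 17·1168 − 361·55
1 = −361·4727 + 1461·1168
1 = 1461·43711 − 13510·4727
1 = −13510·92149 + 28481·43711
1 = 28481·504456 − 155915·92149
1 = −155915·2109973 + 652141·504456
1 = 652141·6834375 − 2112338·2109973
Hence 2109973⁻¹ ≡ -2112338 ≡ 4722037 (mod 6834375).

4722037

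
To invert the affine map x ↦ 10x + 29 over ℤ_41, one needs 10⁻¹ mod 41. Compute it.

Run Euclid on (41, 10):
41 = 4*10 + 1
10 = 10*1 + 0
gcd = 1, so the inverse exists. Back-substitute:
1 = 41 − 4·10
Thus 10·(-4) ≡ 1 (mod 41); reducing, -4 mod 41 = 37.

37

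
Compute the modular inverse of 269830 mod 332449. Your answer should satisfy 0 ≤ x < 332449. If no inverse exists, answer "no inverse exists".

307353

gcd(332449, 269830) by repeated division:
332449 = 1*269830 + 62619
269830 = 4*62619 + 19354
62619 = 3*19354 + 4557
19354 = 4*4557 + 1126
4557 = 4*1126 + 53
1126 = 21*53 + 13
53 = 4*13 + 1
13 = 13*1 + 0
The gcd is 1. Working backward:
1 = 53 − 4·13
1 = −4·1126 + 85·53
1 = 85·4557 − 344·1126
1 = −344·19354 + 1461·4557
1 = 1461·62619 − 4727·19354
1 = −4727·269830 + 20369·62619
1 = 20369·332449 − 25096·269830
Hence 269830⁻¹ ≡ -25096 ≡ 307353 (mod 332449).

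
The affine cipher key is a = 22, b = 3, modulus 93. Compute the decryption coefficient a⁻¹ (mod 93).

55

Run Euclid on (93, 22):
93 = 4·22 + 5
22 = 4·5 + 2
5 = 2·2 + 1
2 = 2·1 + 0
The gcd is 1. Working backward:
1 = 5 − 2·2
1 = −2·22 + 9·5
1 = 9·93 − 38·22
Hence 22⁻¹ ≡ -38 ≡ 55 (mod 93).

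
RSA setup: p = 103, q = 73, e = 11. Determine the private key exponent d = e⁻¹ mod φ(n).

φ(n) = (p−1)(q−1) = 102·72 = 7344.
Need d with 11·d ≡ 1 (mod 7344). Apply the extended Euclidean algorithm:
7344 = 667·11 + 7
11 = 1·7 + 4
7 = 1·4 + 3
4 = 1·3 + 1
3 = 3·1 + 0
Back-substitute:
1 = 4 − 3
1 = −7 + 2·4
1 = 2·11 − 3·7
1 = −3·7344 + 2003·11
So 11·2003 ≡ 1 (mod 7344), hence d = 2003.

2003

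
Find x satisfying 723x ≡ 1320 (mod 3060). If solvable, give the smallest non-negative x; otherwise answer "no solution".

First find gcd(723, 3060):
3060 = 4×723 + 168
723 = 4×168 + 51
168 = 3×51 + 15
51 = 3×15 + 6
15 = 2×6 + 3
6 = 2×3 + 0
gcd = 3 and 3 | 1320, so solutions exist. Divide through by 3: 241x ≡ 440 (mod 1020).
Now find 241⁻¹ mod 1020:
1020 = 4*241 + 56
241 = 4*56 + 17
56 = 3*17 + 5
17 = 3*5 + 2
5 = 2*2 + 1
2 = 2*1 + 0
Back-substitute:
1 = 5 − 2·2
1 = −2·17 + 7·5
1 = 7·56 − 23·17
1 = −23·241 + 99·56
1 = 99·1020 − 419·241
So 241·(-419) ≡ 1 (mod 1020), i.e. 241⁻¹ ≡ 601.
Then x ≡ 601·440 ≡ 260 (mod 1020); the smallest non-negative solution is x = 260.

260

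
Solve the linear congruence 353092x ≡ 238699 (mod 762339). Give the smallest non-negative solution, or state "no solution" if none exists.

450322

First find gcd(353092, 762339):
762339 = 2*353092 + 56155
353092 = 6*56155 + 16162
56155 = 3*16162 + 7669
16162 = 2*7669 + 824
7669 = 9*824 + 253
824 = 3*253 + 65
253 = 3*65 + 58
65 = 1*58 + 7
58 = 8*7 + 2
7 = 3*2 + 1
2 = 2*1 + 0
gcd = 1, so a unique solution mod 762339 exists.
Back-substitute for the Bézout coefficients:
1 = 7 − 3·2
1 = −3·58 + 25·7
1 = 25·65 − 28·58
1 = −28·253 + 109·65
1 = 109·824 − 355·253
1 = −355·7669 + 3304·824
1 = 3304·16162 − 6963·7669
1 = −6963·56155 + 24193·16162
1 = 24193·353092 − 152121·56155
1 = −152121·762339 + 328435·353092
So 353092·(328435) ≡ 1 (mod 762339), giving 353092⁻¹ ≡ 328435.
x ≡ 353092⁻¹·238699 ≡ 328435·238699 ≡ 450322 (mod 762339).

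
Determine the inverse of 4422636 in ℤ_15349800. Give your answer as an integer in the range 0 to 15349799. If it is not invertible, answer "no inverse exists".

no inverse exists

Euclidean algorithm on 15349800, 4422636:
15349800 = 3·4422636 + 2081892
4422636 = 2·2081892 + 258852
2081892 = 8·258852 + 11076
258852 = 23·11076 + 4104
11076 = 2·4104 + 2868
4104 = 1·2868 + 1236
2868 = 2·1236 + 396
1236 = 3·396 + 48
396 = 8·48 + 12
48 = 4·12 + 0
gcd(4422636, 15349800) = 12 ≠ 1, so 4422636 has no multiplicative inverse modulo 15349800.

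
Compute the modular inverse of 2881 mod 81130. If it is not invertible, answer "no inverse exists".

65501

Apply the Euclidean algorithm to 81130 and 2881:
81130 = 28·2881 + 462
2881 = 6·462 + 109
462 = 4·109 + 26
109 = 4·26 + 5
26 = 5·5 + 1
5 = 5·1 + 0
gcd = 1, so the inverse exists. Back-substitute:
1 = 26 − 5·5
1 = −5·109 + 21·26
1 = 21·462 − 89·109
1 = −89·2881 + 555·462
1 = 555·81130 − 15629·2881
So 2881·(-15629) ≡ 1 (mod 81130), and -15629 ≡ 65501 (mod 81130).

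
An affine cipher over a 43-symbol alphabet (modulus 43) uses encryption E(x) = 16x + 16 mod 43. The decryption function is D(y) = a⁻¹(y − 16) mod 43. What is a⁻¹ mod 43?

35

Apply the Euclidean algorithm to 43 and 16:
43 = 2·16 + 11
16 = 1·11 + 5
11 = 2·5 + 1
5 = 5·1 + 0
gcd = 1, so the inverse exists. Back-substitute:
1 = 11 − 2·5
1 = −2·16 + 3·11
1 = 3·43 − 8·16
Hence 16⁻¹ ≡ -8 ≡ 35 (mod 43).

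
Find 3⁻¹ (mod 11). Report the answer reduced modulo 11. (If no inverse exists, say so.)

4

Apply the Euclidean algorithm to 11 and 3:
11 = 3·3 + 2
3 = 1·2 + 1
2 = 2·1 + 0
The gcd is 1. Working backward:
1 = 3 − 2
1 = −11 + 4·3
So 3·4 ≡ 1 (mod 11).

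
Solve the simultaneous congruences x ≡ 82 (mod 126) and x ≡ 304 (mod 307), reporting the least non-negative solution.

Write x = 82 + 126·k. Then 126·k ≡ 304 − 82 ≡ 222 (mod 307).
Need 126⁻¹ mod 307. Extended Euclid on (307, 126):
307 = 2·126 + 55
126 = 2·55 + 16
55 = 3·16 + 7
16 = 2·7 + 2
7 = 3·2 + 1
2 = 2·1 + 0
Back-substitute:
1 = 7 − 3·2
1 = −3·16 + 7·7
1 = 7·55 − 24·16
1 = −24·126 + 55·55
1 = 55·307 − 134·126
126⁻¹ ≡ 173 (mod 307), so k ≡ 173·222 ≡ 31 (mod 307).
x = 82 + 126·31 = 3988.

3988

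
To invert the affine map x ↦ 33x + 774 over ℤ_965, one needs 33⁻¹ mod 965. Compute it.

Run Euclid on (965, 33):
965 = 29*33 + 8
33 = 4*8 + 1
8 = 8*1 + 0
The gcd is 1. Working backward:
1 = 33 − 4·8
1 = −4·965 + 117·33
So 33·117 ≡ 1 (mod 965).

117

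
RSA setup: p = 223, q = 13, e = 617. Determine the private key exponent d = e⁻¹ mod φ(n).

2297

φ(n) = (p−1)(q−1) = 222·12 = 2664.
Need d with 617·d ≡ 1 (mod 2664). Apply the extended Euclidean algorithm:
2664 = 4×617 + 196
617 = 3×196 + 29
196 = 6×29 + 22
29 = 1×22 + 7
22 = 3×7 + 1
7 = 7×1 + 0
Back-substitute:
1 = 22 − 3·7
1 = −3·29 + 4·22
1 = 4·196 − 27·29
1 = −27·617 + 85·196
1 = 85·2664 − 367·617
So 617·(-367) ≡ 1 (mod 2664), hence d ≡ -367 ≡ 2297 (mod 2664).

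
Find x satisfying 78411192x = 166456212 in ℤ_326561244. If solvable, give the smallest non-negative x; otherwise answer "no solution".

8478067

First find gcd(78411192, 326561244):
326561244 = 4·78411192 + 12916476
78411192 = 6·12916476 + 912336
12916476 = 14·912336 + 143772
912336 = 6·143772 + 49704
143772 = 2·49704 + 44364
49704 = 1·44364 + 5340
44364 = 8·5340 + 1644
5340 = 3·1644 + 408
1644 = 4·408 + 12
408 = 34·12 + 0
gcd = 12 and 12 | 166456212, so solutions exist. Divide through by 12: 6534266x ≡ 13871351 (mod 27213437).
Now find 6534266⁻¹ mod 27213437:
27213437 = 4·6534266 + 1076373
6534266 = 6·1076373 + 76028
1076373 = 14·76028 + 11981
76028 = 6·11981 + 4142
11981 = 2·4142 + 3697
4142 = 1·3697 + 445
3697 = 8·445 + 137
445 = 3·137 + 34
137 = 4·34 + 1
34 = 34·1 + 0
Back-substitute:
1 = 137 − 4·34
1 = −4·445 + 13·137
1 = 13·3697 − 108·445
1 = −108·4142 + 121·3697
1 = 121·11981 − 350·4142
1 = −350·76028 + 2221·11981
1 = 2221·1076373 − 31444·76028
1 = −31444·6534266 + 190885·1076373
1 = 190885·27213437 − 794984·6534266
So 6534266·(-794984) ≡ 1 (mod 27213437), i.e. 6534266⁻¹ ≡ 26418453.
Then x ≡ 26418453·13871351 ≡ 8478067 (mod 27213437); the smallest non-negative solution is x = 8478067.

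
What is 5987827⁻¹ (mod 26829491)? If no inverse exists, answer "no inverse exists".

8056231

Extended Euclidean algorithm:
26829491 = 4×5987827 + 2878183
5987827 = 2×2878183 + 231461
2878183 = 12×231461 + 100651
231461 = 2×100651 + 30159
100651 = 3×30159 + 10174
30159 = 2×10174 + 9811
10174 = 1×9811 + 363
9811 = 27×363 + 10
363 = 36×10 + 3
10 = 3×3 + 1
3 = 3×1 + 0
gcd = 1, so the inverse exists. Back-substitute:
1 = 10 − 3·3
1 = −3·363 + 109·10
1 = 109·9811 − 2946·363
1 = −2946·10174 + 3055·9811
1 = 3055·30159 − 9056·10174
1 = −9056·100651 + 30223·30159
1 = 30223·231461 − 69502·100651
1 = −69502·2878183 + 864247·231461
1 = 864247·5987827 − 1797996·2878183
1 = −1797996·26829491 + 8056231·5987827
So 5987827·8056231 ≡ 1 (mod 26829491).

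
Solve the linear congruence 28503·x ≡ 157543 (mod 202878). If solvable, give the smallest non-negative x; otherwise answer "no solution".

no solution

gcd(28503, 202878):
202878 = 7*28503 + 3357
28503 = 8*3357 + 1647
3357 = 2*1647 + 63
1647 = 26*63 + 9
63 = 7*9 + 0
gcd = 9, but 9 ∤ 157543, so the congruence has no solution.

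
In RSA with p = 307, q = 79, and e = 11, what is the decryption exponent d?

φ(n) = (p−1)(q−1) = 306·78 = 23868.
Need d with 11·d ≡ 1 (mod 23868). Apply the extended Euclidean algorithm:
23868 = 2169×11 + 9
11 = 1×9 + 2
9 = 4×2 + 1
2 = 2×1 + 0
Back-substitute:
1 = 9 − 4·2
1 = −4·11 + 5·9
1 = 5·23868 − 10849·11
So 11·(-10849) ≡ 1 (mod 23868), hence d ≡ -10849 ≡ 13019 (mod 23868).

13019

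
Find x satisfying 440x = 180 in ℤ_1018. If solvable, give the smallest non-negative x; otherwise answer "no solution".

440

First find gcd(440, 1018):
1018 = 2×440 + 138
440 = 3×138 + 26
138 = 5×26 + 8
26 = 3×8 + 2
8 = 4×2 + 0
gcd = 2 and 2 | 180, so solutions exist. Divide through by 2: 220x ≡ 90 (mod 509).
Now find 220⁻¹ mod 509:
509 = 2*220 + 69
220 = 3*69 + 13
69 = 5*13 + 4
13 = 3*4 + 1
4 = 4*1 + 0
Back-substitute:
1 = 13 − 3·4
1 = −3·69 + 16·13
1 = 16·220 − 51·69
1 = −51·509 + 118·220
So 220⁻¹ ≡ 118 (mod 509).
Then x ≡ 118·90 ≡ 440 (mod 509); the smallest non-negative solution is x = 440.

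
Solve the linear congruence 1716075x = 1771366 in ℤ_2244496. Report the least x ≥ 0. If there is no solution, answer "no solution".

1881586

First find gcd(1716075, 2244496):
2244496 = 1×1716075 + 528421
1716075 = 3×528421 + 130812
528421 = 4×130812 + 5173
130812 = 25×5173 + 1487
5173 = 3×1487 + 712
1487 = 2×712 + 63
712 = 11×63 + 19
63 = 3×19 + 6
19 = 3×6 + 1
6 = 6×1 + 0
gcd = 1, so a unique solution mod 2244496 exists.
Back-substitute for the Bézout coefficients:
1 = 19 − 3·6
1 = −3·63 + 10·19
1 = 10·712 − 113·63
1 = −113·1487 + 236·712
1 = 236·5173 − 821·1487
1 = −821·130812 + 20761·5173
1 = 20761·528421 − 83865·130812
1 = −83865·1716075 + 272356·528421
1 = 272356·2244496 − 356221·1716075
So 1716075·(-356221) ≡ 1 (mod 2244496), giving 1716075⁻¹ ≡ 1888275.
x ≡ 1716075⁻¹·1771366 ≡ 1888275·1771366 ≡ 1881586 (mod 2244496).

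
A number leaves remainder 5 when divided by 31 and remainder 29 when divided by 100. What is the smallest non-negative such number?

129

Write x = 5 + 31·k. Then 31·k ≡ 29 − 5 ≡ 24 (mod 100).
Need 31⁻¹ mod 100. Extended Euclid on (100, 31):
100 = 3·31 + 7
31 = 4·7 + 3
7 = 2·3 + 1
3 = 3·1 + 0
Back-substitute:
1 = 7 − 2·3
1 = −2·31 + 9·7
1 = 9·100 − 29·31
31⁻¹ ≡ 71 (mod 100), so k ≡ 71·24 ≡ 4 (mod 100).
x = 5 + 31·4 = 129.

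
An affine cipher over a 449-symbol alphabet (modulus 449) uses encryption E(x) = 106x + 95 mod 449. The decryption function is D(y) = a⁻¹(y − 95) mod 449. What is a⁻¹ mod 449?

Apply the Euclidean algorithm to 449 and 106:
449 = 4·106 + 25
106 = 4·25 + 6
25 = 4·6 + 1
6 = 6·1 + 0
Since gcd(106, 449) = 1, back-substitute to write 1 as a combination:
1 = 25 − 4·6
1 = −4·106 + 17·25
1 = 17·449 − 72·106
So 106·(-72) ≡ 1 (mod 449), and -72 ≡ 377 (mod 449).

377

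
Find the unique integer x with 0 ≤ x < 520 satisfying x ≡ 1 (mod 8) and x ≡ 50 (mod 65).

505

Write x = 1 + 8·k. Then 8·k ≡ 50 − 1 ≡ 49 (mod 65).
Need 8⁻¹ mod 65. Extended Euclid on (65, 8):
65 = 8*8 + 1
8 = 8*1 + 0
Back-substitute:
1 = 65 − 8·8
8⁻¹ ≡ 57 (mod 65), so k ≡ 57·49 ≡ 63 (mod 65).
x = 1 + 8·63 = 505.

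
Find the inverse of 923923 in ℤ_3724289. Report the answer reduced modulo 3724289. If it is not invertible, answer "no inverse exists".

Apply the Euclidean algorithm to 3724289 and 923923:
3724289 = 4*923923 + 28597
923923 = 32*28597 + 8819
28597 = 3*8819 + 2140
8819 = 4*2140 + 259
2140 = 8*259 + 68
259 = 3*68 + 55
68 = 1*55 + 13
55 = 4*13 + 3
13 = 4*3 + 1
3 = 3*1 + 0
gcd = 1, so the inverse exists. Back-substitute:
1 = 13 − 4·3
1 = −4·55 + 17·13
1 = 17·68 − 21·55
1 = −21·259 + 80·68
1 = 80·2140 − 661·259
1 = −661·8819 + 2724·2140
1 = 2724·28597 − 8833·8819
1 = −8833·923923 + 285380·28597
1 = 285380·3724289 − 1150353·923923
Thus 923923·(-1150353) ≡ 1 (mod 3724289); reducing, -1150353 mod 3724289 = 2573936.

2573936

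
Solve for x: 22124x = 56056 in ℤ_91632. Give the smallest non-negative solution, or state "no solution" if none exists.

First find gcd(22124, 91632):
91632 = 4·22124 + 3136
22124 = 7·3136 + 172
3136 = 18·172 + 40
172 = 4·40 + 12
40 = 3·12 + 4
12 = 3·4 + 0
gcd = 4 and 4 | 56056, so solutions exist. Divide through by 4: 5531x ≡ 14014 (mod 22908).
Now find 5531⁻¹ mod 22908:
22908 = 4·5531 + 784
5531 = 7·784 + 43
784 = 18·43 + 10
43 = 4·10 + 3
10 = 3·3 + 1
3 = 3·1 + 0
Back-substitute:
1 = 10 − 3·3
1 = −3·43 + 13·10
1 = 13·784 − 237·43
1 = −237·5531 + 1672·784
1 = 1672·22908 − 6925·5531
So 5531·(-6925) ≡ 1 (mod 22908), i.e. 5531⁻¹ ≡ 15983.
Then x ≡ 15983·14014 ≡ 14246 (mod 22908); the smallest non-negative solution is x = 14246.

14246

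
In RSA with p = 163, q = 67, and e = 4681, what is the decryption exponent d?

φ(n) = (p−1)(q−1) = 162·66 = 10692.
Need d with 4681·d ≡ 1 (mod 10692). Apply the extended Euclidean algorithm:
10692 = 2×4681 + 1330
4681 = 3×1330 + 691
1330 = 1×691 + 639
691 = 1×639 + 52
639 = 12×52 + 15
52 = 3×15 + 7
15 = 2×7 + 1
7 = 7×1 + 0
Back-substitute:
1 = 15 − 2·7
1 = −2·52 + 7·15
1 = 7·639 − 86·52
1 = −86·691 + 93·639
1 = 93·1330 − 179·691
1 = −179·4681 + 630·1330
1 = 630·10692 − 1439·4681
So 4681·(-1439) ≡ 1 (mod 10692), hence d ≡ -1439 ≡ 9253 (mod 10692).

9253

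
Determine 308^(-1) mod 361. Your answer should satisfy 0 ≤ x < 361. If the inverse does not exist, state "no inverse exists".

252

Extended Euclidean algorithm:
361 = 1·308 + 53
308 = 5·53 + 43
53 = 1·43 + 10
43 = 4·10 + 3
10 = 3·3 + 1
3 = 3·1 + 0
Since gcd(308, 361) = 1, back-substitute to write 1 as a combination:
1 = 10 − 3·3
1 = −3·43 + 13·10
1 = 13·53 − 16·43
1 = −16·308 + 93·53
1 = 93·361 − 109·308
Hence 308⁻¹ ≡ -109 ≡ 252 (mod 361).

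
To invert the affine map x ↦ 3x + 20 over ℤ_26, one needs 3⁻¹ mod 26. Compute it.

9

Run Euclid on (26, 3):
26 = 8*3 + 2
3 = 1*2 + 1
2 = 2*1 + 0
The gcd is 1. Working backward:
1 = 3 − 2
1 = −26 + 9·3
So 3·9 ≡ 1 (mod 26).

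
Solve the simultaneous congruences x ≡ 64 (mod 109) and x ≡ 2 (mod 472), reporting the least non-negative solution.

15106

Write x = 64 + 109·k. Then 109·k ≡ 2 − 64 ≡ 410 (mod 472).
Need 109⁻¹ mod 472. Extended Euclid on (472, 109):
472 = 4*109 + 36
109 = 3*36 + 1
36 = 36*1 + 0
Back-substitute:
1 = 109 − 3·36
1 = −3·472 + 13·109
109⁻¹ ≡ 13 (mod 472), so k ≡ 13·410 ≡ 138 (mod 472).
x = 64 + 109·138 = 15106.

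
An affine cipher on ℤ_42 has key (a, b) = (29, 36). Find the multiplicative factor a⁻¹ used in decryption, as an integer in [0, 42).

Apply the Euclidean algorithm to 42 and 29:
42 = 1×29 + 13
29 = 2×13 + 3
13 = 4×3 + 1
3 = 3×1 + 0
The gcd is 1. Working backward:
1 = 13 − 4·3
1 = −4·29 + 9·13
1 = 9·42 − 13·29
Hence 29⁻¹ ≡ -13 ≡ 29 (mod 42).

29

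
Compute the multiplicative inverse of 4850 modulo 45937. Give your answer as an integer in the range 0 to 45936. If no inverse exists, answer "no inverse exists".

Run Euclid on (45937, 4850):
45937 = 9×4850 + 2287
4850 = 2×2287 + 276
2287 = 8×276 + 79
276 = 3×79 + 39
79 = 2×39 + 1
39 = 39×1 + 0
Since gcd(4850, 45937) = 1, back-substitute to write 1 as a combination:
1 = 79 − 2·39
1 = −2·276 + 7·79
1 = 7·2287 − 58·276
1 = −58·4850 + 123·2287
1 = 123·45937 − 1165·4850
Hence 4850⁻¹ ≡ -1165 ≡ 44772 (mod 45937).

44772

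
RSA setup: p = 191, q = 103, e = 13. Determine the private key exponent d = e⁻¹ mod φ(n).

φ(n) = (p−1)(q−1) = 190·102 = 19380.
Need d with 13·d ≡ 1 (mod 19380). Apply the extended Euclidean algorithm:
19380 = 1490·13 + 10
13 = 1·10 + 3
10 = 3·3 + 1
3 = 3·1 + 0
Back-substitute:
1 = 10 − 3·3
1 = −3·13 + 4·10
1 = 4·19380 − 5963·13
So 13·(-5963) ≡ 1 (mod 19380), hence d ≡ -5963 ≡ 13417 (mod 19380).

13417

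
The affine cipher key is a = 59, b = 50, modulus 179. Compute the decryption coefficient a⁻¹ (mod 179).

Extended Euclidean algorithm:
179 = 3·59 + 2
59 = 29·2 + 1
2 = 2·1 + 0
gcd = 1, so the inverse exists. Back-substitute:
1 = 59 − 29·2
1 = −29·179 + 88·59
So 59·88 ≡ 1 (mod 179).

88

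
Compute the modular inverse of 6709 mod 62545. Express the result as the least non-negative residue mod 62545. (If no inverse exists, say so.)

52169

Run Euclid on (62545, 6709):
62545 = 9·6709 + 2164
6709 = 3·2164 + 217
2164 = 9·217 + 211
217 = 1·211 + 6
211 = 35·6 + 1
6 = 6·1 + 0
gcd = 1, so the inverse exists. Back-substitute:
1 = 211 − 35·6
1 = −35·217 + 36·211
1 = 36·2164 − 359·217
1 = −359·6709 + 1113·2164
1 = 1113·62545 − 10376·6709
Hence 6709⁻¹ ≡ -10376 ≡ 52169 (mod 62545).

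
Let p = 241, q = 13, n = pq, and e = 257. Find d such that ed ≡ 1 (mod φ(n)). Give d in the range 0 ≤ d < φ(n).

1793

φ(n) = (p−1)(q−1) = 240·12 = 2880.
Need d with 257·d ≡ 1 (mod 2880). Apply the extended Euclidean algorithm:
2880 = 11×257 + 53
257 = 4×53 + 45
53 = 1×45 + 8
45 = 5×8 + 5
8 = 1×5 + 3
5 = 1×3 + 2
3 = 1×2 + 1
2 = 2×1 + 0
Back-substitute:
1 = 3 − 2
1 = −5 + 2·3
1 = 2·8 − 3·5
1 = −3·45 + 17·8
1 = 17·53 − 20·45
1 = −20·257 + 97·53
1 = 97·2880 − 1087·257
So 257·(-1087) ≡ 1 (mod 2880), hence d ≡ -1087 ≡ 1793 (mod 2880).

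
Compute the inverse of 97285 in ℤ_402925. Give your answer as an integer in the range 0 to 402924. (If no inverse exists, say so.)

no inverse exists

Euclidean algorithm on 402925, 97285:
402925 = 4*97285 + 13785
97285 = 7*13785 + 790
13785 = 17*790 + 355
790 = 2*355 + 80
355 = 4*80 + 35
80 = 2*35 + 10
35 = 3*10 + 5
10 = 2*5 + 0
Since gcd = 5 > 1, 97285 is not a unit mod 402925.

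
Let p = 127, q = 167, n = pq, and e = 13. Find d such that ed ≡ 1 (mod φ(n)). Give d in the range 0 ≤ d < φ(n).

φ(n) = (p−1)(q−1) = 126·166 = 20916.
Need d with 13·d ≡ 1 (mod 20916). Apply the extended Euclidean algorithm:
20916 = 1608·13 + 12
13 = 1·12 + 1
12 = 12·1 + 0
Back-substitute:
1 = 13 − 12
1 = −20916 + 1609·13
So 13·1609 ≡ 1 (mod 20916), hence d = 1609.

1609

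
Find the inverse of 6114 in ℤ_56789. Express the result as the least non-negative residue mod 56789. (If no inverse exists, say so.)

gcd(56789, 6114) by repeated division:
56789 = 9·6114 + 1763
6114 = 3·1763 + 825
1763 = 2·825 + 113
825 = 7·113 + 34
113 = 3·34 + 11
34 = 3·11 + 1
11 = 11·1 + 0
The gcd is 1. Working backward:
1 = 34 − 3·11
1 = −3·113 + 10·34
1 = 10·825 − 73·113
1 = −73·1763 + 156·825
1 = 156·6114 − 541·1763
1 = −541·56789 + 5025·6114
So 6114·5025 ≡ 1 (mod 56789).

5025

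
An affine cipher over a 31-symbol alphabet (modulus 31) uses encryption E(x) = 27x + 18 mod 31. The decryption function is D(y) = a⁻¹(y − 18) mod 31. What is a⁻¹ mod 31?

Extended Euclidean algorithm:
31 = 1*27 + 4
27 = 6*4 + 3
4 = 1*3 + 1
3 = 3*1 + 0
gcd = 1, so the inverse exists. Back-substitute:
1 = 4 − 3
1 = −27 + 7·4
1 = 7·31 − 8·27
Thus 27·(-8) ≡ 1 (mod 31); reducing, -8 mod 31 = 23.

23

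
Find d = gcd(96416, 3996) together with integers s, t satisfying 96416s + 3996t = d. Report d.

4

Repeated division:
96416 = 24*3996 + 512
3996 = 7*512 + 412
512 = 1*412 + 100
412 = 4*100 + 12
100 = 8*12 + 4
12 = 3*4 + 0
gcd(96416, 3996) = 4.
Back-substituting:
4 = 100 − 8·12
4 = −8·412 + 33·100
4 = 33·512 − 41·412
4 = −41·3996 + 320·512
4 = 320·96416 − 7721·3996
So 4 = (320)·96416 + (-7721)·3996.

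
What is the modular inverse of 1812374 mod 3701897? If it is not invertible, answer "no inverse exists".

2044155

Extended Euclidean algorithm:
3701897 = 2×1812374 + 77149
1812374 = 23×77149 + 37947
77149 = 2×37947 + 1255
37947 = 30×1255 + 297
1255 = 4×297 + 67
297 = 4×67 + 29
67 = 2×29 + 9
29 = 3×9 + 2
9 = 4×2 + 1
2 = 2×1 + 0
The gcd is 1. Working backward:
1 = 9 − 4·2
1 = −4·29 + 13·9
1 = 13·67 − 30·29
1 = −30·297 + 133·67
1 = 133·1255 − 562·297
1 = −562·37947 + 16993·1255
1 = 16993·77149 − 34548·37947
1 = −34548·1812374 + 811597·77149
1 = 811597·3701897 − 1657742·1812374
Hence 1812374⁻¹ ≡ -1657742 ≡ 2044155 (mod 3701897).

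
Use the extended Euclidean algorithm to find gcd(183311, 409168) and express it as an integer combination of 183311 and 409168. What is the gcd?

1

Apply Euclid's algorithm to 409168 and 183311:
409168 = 2×183311 + 42546
183311 = 4×42546 + 13127
42546 = 3×13127 + 3165
13127 = 4×3165 + 467
3165 = 6×467 + 363
467 = 1×363 + 104
363 = 3×104 + 51
104 = 2×51 + 2
51 = 25×2 + 1
2 = 2×1 + 0
gcd(183311, 409168) = 1.
Back-substituting:
1 = 51 − 25·2
1 = −25·104 + 51·51
1 = 51·363 − 178·104
1 = −178·467 + 229·363
1 = 229·3165 − 1552·467
1 = −1552·13127 + 6437·3165
1 = 6437·42546 − 20863·13127
1 = −20863·183311 + 89889·42546
1 = 89889·409168 − 200641·183311
So 1 = (89889)·409168 + (-200641)·183311.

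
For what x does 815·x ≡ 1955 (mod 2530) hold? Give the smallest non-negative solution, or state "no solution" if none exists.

First find gcd(815, 2530):
2530 = 3*815 + 85
815 = 9*85 + 50
85 = 1*50 + 35
50 = 1*35 + 15
35 = 2*15 + 5
15 = 3*5 + 0
gcd = 5 and 5 | 1955, so solutions exist. Divide through by 5: 163x ≡ 391 (mod 506).
Now find 163⁻¹ mod 506:
506 = 3·163 + 17
163 = 9·17 + 10
17 = 1·10 + 7
10 = 1·7 + 3
7 = 2·3 + 1
3 = 3·1 + 0
Back-substitute:
1 = 7 − 2·3
1 = −2·10 + 3·7
1 = 3·17 − 5·10
1 = −5·163 + 48·17
1 = 48·506 − 149·163
So 163·(-149) ≡ 1 (mod 506), i.e. 163⁻¹ ≡ 357.
Then x ≡ 357·391 ≡ 437 (mod 506); the smallest non-negative solution is x = 437.

437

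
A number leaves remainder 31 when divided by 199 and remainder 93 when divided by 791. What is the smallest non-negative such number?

72865

Write x = 31 + 199·k. Then 199·k ≡ 93 − 31 ≡ 62 (mod 791).
Need 199⁻¹ mod 791. Extended Euclid on (791, 199):
791 = 3*199 + 194
199 = 1*194 + 5
194 = 38*5 + 4
5 = 1*4 + 1
4 = 4*1 + 0
Back-substitute:
1 = 5 − 4
1 = −194 + 39·5
1 = 39·199 − 40·194
1 = −40·791 + 159·199
199⁻¹ ≡ 159 (mod 791), so k ≡ 159·62 ≡ 366 (mod 791).
x = 31 + 199·366 = 72865.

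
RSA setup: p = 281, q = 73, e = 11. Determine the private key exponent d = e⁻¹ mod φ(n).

7331

φ(n) = (p−1)(q−1) = 280·72 = 20160.
Need d with 11·d ≡ 1 (mod 20160). Apply the extended Euclidean algorithm:
20160 = 1832*11 + 8
11 = 1*8 + 3
8 = 2*3 + 2
3 = 1*2 + 1
2 = 2*1 + 0
Back-substitute:
1 = 3 − 2
1 = −8 + 3·3
1 = 3·11 − 4·8
1 = −4·20160 + 7331·11
So 11·7331 ≡ 1 (mod 20160), hence d = 7331.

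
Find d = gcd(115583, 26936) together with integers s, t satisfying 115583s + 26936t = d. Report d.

13

Apply Euclid's algorithm to 115583 and 26936:
115583 = 4*26936 + 7839
26936 = 3*7839 + 3419
7839 = 2*3419 + 1001
3419 = 3*1001 + 416
1001 = 2*416 + 169
416 = 2*169 + 78
169 = 2*78 + 13
78 = 6*13 + 0
gcd(115583, 26936) = 13.
Back-substituting:
13 = 169 − 2·78
13 = −2·416 + 5·169
13 = 5·1001 − 12·416
13 = −12·3419 + 41·1001
13 = 41·7839 − 94·3419
13 = −94·26936 + 323·7839
13 = 323·115583 − 1386·26936
So 13 = (323)·115583 + (-1386)·26936.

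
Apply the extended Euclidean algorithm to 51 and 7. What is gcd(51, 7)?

1

Euclidean algorithm:
51 = 7×7 + 2
7 = 3×2 + 1
2 = 2×1 + 0
gcd(51, 7) = 1.
Working backward:
1 = 7 − 3·2
1 = −3·51 + 22·7
So 1 = (-3)·51 + (22)·7.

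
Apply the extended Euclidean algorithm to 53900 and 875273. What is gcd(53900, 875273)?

Repeated division:
875273 = 16*53900 + 12873
53900 = 4*12873 + 2408
12873 = 5*2408 + 833
2408 = 2*833 + 742
833 = 1*742 + 91
742 = 8*91 + 14
91 = 6*14 + 7
14 = 2*7 + 0
gcd(53900, 875273) = 7.
Working backward:
7 = 91 − 6·14
7 = −6·742 + 49·91
7 = 49·833 − 55·742
7 = −55·2408 + 159·833
7 = 159·12873 − 850·2408
7 = −850·53900 + 3559·12873
7 = 3559·875273 − 57794·53900
So 7 = (3559)·875273 + (-57794)·53900.

7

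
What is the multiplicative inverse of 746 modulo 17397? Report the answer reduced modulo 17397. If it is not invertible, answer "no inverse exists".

Apply the Euclidean algorithm to 17397 and 746:
17397 = 23*746 + 239
746 = 3*239 + 29
239 = 8*29 + 7
29 = 4*7 + 1
7 = 7*1 + 0
gcd = 1, so the inverse exists. Back-substitute:
1 = 29 − 4·7
1 = −4·239 + 33·29
1 = 33·746 − 103·239
1 = −103·17397 + 2402·746
So 746·2402 ≡ 1 (mod 17397).

2402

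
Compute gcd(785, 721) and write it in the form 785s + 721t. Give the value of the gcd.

Apply Euclid's algorithm to 785 and 721:
785 = 1*721 + 64
721 = 11*64 + 17
64 = 3*17 + 13
17 = 1*13 + 4
13 = 3*4 + 1
4 = 4*1 + 0
gcd(785, 721) = 1.
Express as a combination:
1 = 13 − 3·4
1 = −3·17 + 4·13
1 = 4·64 − 15·17
1 = −15·721 + 169·64
1 = 169·785 − 184·721
So 1 = (169)·785 + (-184)·721.

1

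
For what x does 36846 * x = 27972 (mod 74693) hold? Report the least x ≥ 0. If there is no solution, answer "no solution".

First find gcd(36846, 74693):
74693 = 2·36846 + 1001
36846 = 36·1001 + 810
1001 = 1·810 + 191
810 = 4·191 + 46
191 = 4·46 + 7
46 = 6·7 + 4
7 = 1·4 + 3
4 = 1·3 + 1
3 = 3·1 + 0
gcd = 1, so a unique solution mod 74693 exists.
Back-substitute for the Bézout coefficients:
1 = 4 − 3
1 = −7 + 2·4
1 = 2·46 − 13·7
1 = −13·191 + 54·46
1 = 54·810 − 229·191
1 = −229·1001 + 283·810
1 = 283·36846 − 10417·1001
1 = −10417·74693 + 21117·36846
So 36846·(21117) ≡ 1 (mod 74693), giving 36846⁻¹ ≡ 21117.
x ≡ 36846⁻¹·27972 ≡ 21117·27972 ≡ 12480 (mod 74693).

12480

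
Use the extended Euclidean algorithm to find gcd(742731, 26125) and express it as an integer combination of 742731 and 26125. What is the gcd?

Repeated division:
742731 = 28·26125 + 11231
26125 = 2·11231 + 3663
11231 = 3·3663 + 242
3663 = 15·242 + 33
242 = 7·33 + 11
33 = 3·11 + 0
gcd(742731, 26125) = 11.
Back-substituting:
11 = 242 − 7·33
11 = −7·3663 + 106·242
11 = 106·11231 − 325·3663
11 = −325·26125 + 756·11231
11 = 756·742731 − 21493·26125
So 11 = (756)·742731 + (-21493)·26125.

11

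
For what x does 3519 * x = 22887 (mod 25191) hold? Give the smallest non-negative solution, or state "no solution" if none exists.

First find gcd(3519, 25191):
25191 = 7*3519 + 558
3519 = 6*558 + 171
558 = 3*171 + 45
171 = 3*45 + 36
45 = 1*36 + 9
36 = 4*9 + 0
gcd = 9 and 9 | 22887, so solutions exist. Divide through by 9: 391x ≡ 2543 (mod 2799).
Now find 391⁻¹ mod 2799:
2799 = 7*391 + 62
391 = 6*62 + 19
62 = 3*19 + 5
19 = 3*5 + 4
5 = 1*4 + 1
4 = 4*1 + 0
Back-substitute:
1 = 5 − 4
1 = −19 + 4·5
1 = 4·62 − 13·19
1 = −13·391 + 82·62
1 = 82·2799 − 587·391
So 391·(-587) ≡ 1 (mod 2799), i.e. 391⁻¹ ≡ 2212.
Then x ≡ 2212·2543 ≡ 1925 (mod 2799); the smallest non-negative solution is x = 1925.

1925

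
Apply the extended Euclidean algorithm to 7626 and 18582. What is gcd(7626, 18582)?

6

Euclidean algorithm:
18582 = 2×7626 + 3330
7626 = 2×3330 + 966
3330 = 3×966 + 432
966 = 2×432 + 102
432 = 4×102 + 24
102 = 4×24 + 6
24 = 4×6 + 0
gcd(7626, 18582) = 6.
Express as a combination:
6 = 102 − 4·24
6 = −4·432 + 17·102
6 = 17·966 − 38·432
6 = −38·3330 + 131·966
6 = 131·7626 − 300·3330
6 = −300·18582 + 731·7626
So 6 = (-300)·18582 + (731)·7626.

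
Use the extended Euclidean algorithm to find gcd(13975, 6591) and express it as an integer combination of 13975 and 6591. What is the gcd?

13

Repeated division:
13975 = 2×6591 + 793
6591 = 8×793 + 247
793 = 3×247 + 52
247 = 4×52 + 39
52 = 1×39 + 13
39 = 3×13 + 0
gcd(13975, 6591) = 13.
Back-substituting:
13 = 52 − 39
13 = −247 + 5·52
13 = 5·793 − 16·247
13 = −16·6591 + 133·793
13 = 133·13975 − 282·6591
So 13 = (133)·13975 + (-282)·6591.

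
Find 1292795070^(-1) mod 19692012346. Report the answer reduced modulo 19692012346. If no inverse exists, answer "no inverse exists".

Euclidean algorithm on 19692012346, 1292795070:
19692012346 = 15×1292795070 + 300086296
1292795070 = 4×300086296 + 92449886
300086296 = 3×92449886 + 22736638
92449886 = 4×22736638 + 1503334
22736638 = 15×1503334 + 186628
1503334 = 8×186628 + 10310
186628 = 18×10310 + 1048
10310 = 9×1048 + 878
1048 = 1×878 + 170
878 = 5×170 + 28
170 = 6×28 + 2
28 = 14×2 + 0
The gcd is 2, not 1, hence no inverse exists.

no inverse exists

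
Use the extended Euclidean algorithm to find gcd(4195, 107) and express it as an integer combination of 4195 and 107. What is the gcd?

1

Apply Euclid's algorithm to 4195 and 107:
4195 = 39·107 + 22
107 = 4·22 + 19
22 = 1·19 + 3
19 = 6·3 + 1
3 = 3·1 + 0
gcd(4195, 107) = 1.
Back-substituting:
1 = 19 − 6·3
1 = −6·22 + 7·19
1 = 7·107 − 34·22
1 = −34·4195 + 1333·107
So 1 = (-34)·4195 + (1333)·107.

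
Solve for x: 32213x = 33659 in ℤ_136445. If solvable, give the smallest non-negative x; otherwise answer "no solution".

4313

First find gcd(32213, 136445):
136445 = 4*32213 + 7593
32213 = 4*7593 + 1841
7593 = 4*1841 + 229
1841 = 8*229 + 9
229 = 25*9 + 4
9 = 2*4 + 1
4 = 4*1 + 0
gcd = 1, so a unique solution mod 136445 exists.
Back-substitute for the Bézout coefficients:
1 = 9 − 2·4
1 = −2·229 + 51·9
1 = 51·1841 − 410·229
1 = −410·7593 + 1691·1841
1 = 1691·32213 − 7174·7593
1 = −7174·136445 + 30387·32213
So 32213·(30387) ≡ 1 (mod 136445), giving 32213⁻¹ ≡ 30387.
x ≡ 32213⁻¹·33659 ≡ 30387·33659 ≡ 4313 (mod 136445).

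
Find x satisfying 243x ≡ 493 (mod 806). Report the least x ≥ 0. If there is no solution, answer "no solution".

75

First find gcd(243, 806):
806 = 3*243 + 77
243 = 3*77 + 12
77 = 6*12 + 5
12 = 2*5 + 2
5 = 2*2 + 1
2 = 2*1 + 0
gcd = 1, so a unique solution mod 806 exists.
Back-substitute for the Bézout coefficients:
1 = 5 − 2·2
1 = −2·12 + 5·5
1 = 5·77 − 32·12
1 = −32·243 + 101·77
1 = 101·806 − 335·243
So 243·(-335) ≡ 1 (mod 806), giving 243⁻¹ ≡ 471.
x ≡ 243⁻¹·493 ≡ 471·493 ≡ 75 (mod 806).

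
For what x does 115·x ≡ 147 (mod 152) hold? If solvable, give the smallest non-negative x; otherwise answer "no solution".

33

First find gcd(115, 152):
152 = 1×115 + 37
115 = 3×37 + 4
37 = 9×4 + 1
4 = 4×1 + 0
gcd = 1, so a unique solution mod 152 exists.
Back-substitute for the Bézout coefficients:
1 = 37 − 9·4
1 = −9·115 + 28·37
1 = 28·152 − 37·115
So 115·(-37) ≡ 1 (mod 152), giving 115⁻¹ ≡ 115.
x ≡ 115⁻¹·147 ≡ 115·147 ≡ 33 (mod 152).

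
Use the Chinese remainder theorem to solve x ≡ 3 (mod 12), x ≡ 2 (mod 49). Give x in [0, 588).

51

Write x = 3 + 12·k. Then 12·k ≡ 2 − 3 ≡ 48 (mod 49).
Need 12⁻¹ mod 49. Extended Euclid on (49, 12):
49 = 4×12 + 1
12 = 12×1 + 0
Back-substitute:
1 = 49 − 4·12
12⁻¹ ≡ 45 (mod 49), so k ≡ 45·48 ≡ 4 (mod 49).
x = 3 + 12·4 = 51.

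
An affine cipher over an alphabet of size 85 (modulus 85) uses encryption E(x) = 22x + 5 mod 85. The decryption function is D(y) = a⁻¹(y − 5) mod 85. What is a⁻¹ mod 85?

58

Run Euclid on (85, 22):
85 = 3*22 + 19
22 = 1*19 + 3
19 = 6*3 + 1
3 = 3*1 + 0
gcd = 1, so the inverse exists. Back-substitute:
1 = 19 − 6·3
1 = −6·22 + 7·19
1 = 7·85 − 27·22
So 22·(-27) ≡ 1 (mod 85), and -27 ≡ 58 (mod 85).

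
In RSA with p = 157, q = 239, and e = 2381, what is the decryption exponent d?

8093

φ(n) = (p−1)(q−1) = 156·238 = 37128.
Need d with 2381·d ≡ 1 (mod 37128). Apply the extended Euclidean algorithm:
37128 = 15×2381 + 1413
2381 = 1×1413 + 968
1413 = 1×968 + 445
968 = 2×445 + 78
445 = 5×78 + 55
78 = 1×55 + 23
55 = 2×23 + 9
23 = 2×9 + 5
9 = 1×5 + 4
5 = 1×4 + 1
4 = 4×1 + 0
Back-substitute:
1 = 5 − 4
1 = −9 + 2·5
1 = 2·23 − 5·9
1 = −5·55 + 12·23
1 = 12·78 − 17·55
1 = −17·445 + 97·78
1 = 97·968 − 211·445
1 = −211·1413 + 308·968
1 = 308·2381 − 519·1413
1 = −519·37128 + 8093·2381
So 2381·8093 ≡ 1 (mod 37128), hence d = 8093.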